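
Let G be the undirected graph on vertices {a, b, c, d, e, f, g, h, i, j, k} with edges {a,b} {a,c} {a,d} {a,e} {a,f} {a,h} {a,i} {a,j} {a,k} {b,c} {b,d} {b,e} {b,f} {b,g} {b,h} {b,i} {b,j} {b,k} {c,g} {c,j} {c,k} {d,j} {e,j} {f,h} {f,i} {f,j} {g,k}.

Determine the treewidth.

A width-3 tree decomposition is:
Bags: B1 = {a, b, d, j}  B2 = {a, b, c, j}  B3 = {a, b, c, k}  B4 = {a, b, e, j}  B5 = {a, b, f, j}  B6 = {a, b, f, i}  B7 = {b, c, g, k}  B8 = {a, b, f, h}
Tree: B1–B2, B2–B3, B2–B4, B4–B5, B5–B6, B3–B7, B6–B8
The largest bag has 4 vertices, giving width 3; this decomposition certifies tw(G) ≤ 3. Conversely, {b, c, g, k} is a clique of size 4, and the vertices of any clique must share a bag in every tree decomposition; so some bag has ≥ 4 vertices and tw(G) ≥ 3. Hence tw(G) = 3 exactly.

3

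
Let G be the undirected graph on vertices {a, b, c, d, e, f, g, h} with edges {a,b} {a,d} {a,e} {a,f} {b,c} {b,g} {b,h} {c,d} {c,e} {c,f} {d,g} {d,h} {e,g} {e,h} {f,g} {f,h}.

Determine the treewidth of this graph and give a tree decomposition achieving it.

Treewidth 4.
Bags: B1 = {b, d, e, f, g}  B2 = {b, d, e, f, h}  B3 = {a, b, d, e, f}  B4 = {b, c, d, e, f}
Tree: B1–B2, B2–B3, B3–B4

Each bag holds 5 vertices, so the decomposition has width 4, which upper-bounds the treewidth. For the lower bound: the 5 vertex sets {f,g}, {e,h}, {a,b}, {d}, {c} are disjoint, each induces a connected subgraph, and every pair is joined by at least one edge of G. Contracting each set to a single vertex therefore yields K_{5} as a minor, and since treewidth is minor-monotone, tw(G) ≥ tw(K_{5}) = 4. Hence tw(G) = 4 exactly.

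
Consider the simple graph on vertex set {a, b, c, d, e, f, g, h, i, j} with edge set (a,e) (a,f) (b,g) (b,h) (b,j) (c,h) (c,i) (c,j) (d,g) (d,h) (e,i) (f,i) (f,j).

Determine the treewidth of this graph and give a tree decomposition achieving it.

The largest bag has 3 vertices, giving width 2; this decomposition certifies tw(G) ≤ 2. For the lower bound, G contains the cycle a–e–i–f–a, so G is not a forest; only forests have treewidth ≤ 1, hence tw(G) ≥ 2. The upper and lower bounds meet at 2, so that is the treewidth.

Treewidth 2.
Bags: B1 = {a, e, f}  B2 = {e, f, i}  B3 = {f, i, j}  B4 = {c, i, j}  B5 = {b, c, j}  B6 = {b, c, h}  B7 = {b, g, h}  B8 = {d, g, h}
Tree: B1–B2, B2–B3, B3–B4, B4–B5, B5–B6, B6–B7, B7–B8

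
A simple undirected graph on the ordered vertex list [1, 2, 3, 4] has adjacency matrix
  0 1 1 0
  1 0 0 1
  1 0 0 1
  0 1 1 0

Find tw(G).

A width-2 tree decomposition is:
Bags: B1 = {2, 3, 4}  B2 = {1, 2, 3}
Tree: B1–B2
Each bag holds 3 vertices, so the decomposition has width 2, which upper-bounds the treewidth. For the lower bound, G contains the cycle 3–4–2–1–3, so G is not a forest; only forests have treewidth ≤ 1, hence tw(G) ≥ 2. Therefore the treewidth is 2.

2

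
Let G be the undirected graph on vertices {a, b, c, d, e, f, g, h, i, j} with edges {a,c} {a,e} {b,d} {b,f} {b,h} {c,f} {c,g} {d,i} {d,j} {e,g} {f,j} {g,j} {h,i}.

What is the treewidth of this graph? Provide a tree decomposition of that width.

Treewidth 2.
One optimal decomposition is:
Bags: B1 = {b, h, i}  B2 = {b, d, i}  B3 = {b, d, f}  B4 = {d, f, j}  B5 = {c, f, j}  B6 = {c, g, j}  B7 = {a, c, g}  B8 = {a, e, g}
Tree: B1–B2, B2–B3, B3–B4, B4–B5, B5–B6, B6–B7, B7–B8

Each bag holds 3 vertices, so the decomposition has width 2, which upper-bounds the treewidth. The edges h–i–d–b–h form a cycle, so G is not a tree and its treewidth is at least 2. The upper and lower bounds meet at 2, so that is the treewidth.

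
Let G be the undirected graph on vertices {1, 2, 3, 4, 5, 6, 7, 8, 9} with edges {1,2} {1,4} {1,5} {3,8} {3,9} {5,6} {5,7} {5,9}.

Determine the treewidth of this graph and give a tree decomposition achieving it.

The largest bag has 2 vertices, giving width 1; this decomposition certifies tw(G) ≤ 1. Since G has at least one edge (e.g. 5–7), it is not an edgeless graph, so tw(G) ≥ 1. Therefore the treewidth is 1.

Treewidth 1.
Bags: B1 = {5, 7}  B2 = {5, 6}  B3 = {5, 9}  B4 = {1, 5}  B5 = {1, 4}  B6 = {3, 9}  B7 = {3, 8}  B8 = {1, 2}
Tree: B1–B2, B1–B3, B1–B4, B4–B5, B3–B6, B6–B7, B5–B8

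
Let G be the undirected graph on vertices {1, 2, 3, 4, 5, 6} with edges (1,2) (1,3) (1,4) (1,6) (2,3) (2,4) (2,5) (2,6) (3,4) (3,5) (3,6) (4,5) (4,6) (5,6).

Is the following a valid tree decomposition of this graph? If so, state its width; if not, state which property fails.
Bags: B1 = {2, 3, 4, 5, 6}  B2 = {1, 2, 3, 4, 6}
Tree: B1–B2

Yes; width 4.

Every vertex of G appears in some bag (union = {1, 2, 3, 4, 5, 6}); every edge is covered by a bag; and for each vertex v the set of bags containing v is connected in the bag tree. The decomposition is therefore valid. The largest bag has 5 vertices, so the width is 4.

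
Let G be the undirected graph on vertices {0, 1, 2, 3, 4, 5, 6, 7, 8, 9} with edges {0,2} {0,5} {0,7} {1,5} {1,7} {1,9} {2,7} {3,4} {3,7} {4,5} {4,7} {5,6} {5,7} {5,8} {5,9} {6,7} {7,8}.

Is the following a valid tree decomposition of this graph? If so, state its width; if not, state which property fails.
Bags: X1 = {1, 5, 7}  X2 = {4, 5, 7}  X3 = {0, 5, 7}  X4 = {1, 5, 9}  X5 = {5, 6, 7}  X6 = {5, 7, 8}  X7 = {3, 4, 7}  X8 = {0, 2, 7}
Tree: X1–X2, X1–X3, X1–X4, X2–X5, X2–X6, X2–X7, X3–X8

Vertex coverage: the bags together contain {0, 1, 2, 3, 4, 5, 6, 7, 8, 9}, the full vertex set. Edge coverage: each edge of G has both endpoints in at least one bag. Running intersection: for every vertex, the bags containing it form a connected subtree. All three properties hold, so this is a valid tree decomposition of width max|bag| − 1 = 2, and hence tw(G) ≤ 2.

Yes; width 2.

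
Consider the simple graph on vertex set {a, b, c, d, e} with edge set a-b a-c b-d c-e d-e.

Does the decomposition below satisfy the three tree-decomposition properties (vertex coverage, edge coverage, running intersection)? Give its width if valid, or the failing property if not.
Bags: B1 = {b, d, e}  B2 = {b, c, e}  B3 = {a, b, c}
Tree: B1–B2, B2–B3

Vertex coverage: the bags together contain {a, b, c, d, e}, the full vertex set. Edge coverage: each edge of G has both endpoints in at least one bag. Running intersection: for every vertex, the bags containing it form a connected subtree. All three properties hold, so this is a valid tree decomposition of width max|bag| − 1 = 2, and hence tw(G) ≤ 2.

Yes; width 2.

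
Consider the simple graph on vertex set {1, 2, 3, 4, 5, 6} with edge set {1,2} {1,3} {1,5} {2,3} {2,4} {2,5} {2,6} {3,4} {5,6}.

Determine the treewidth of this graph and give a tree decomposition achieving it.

Each bag holds 3 vertices, so the decomposition has width 2, which upper-bounds the treewidth. For the lower bound, the 3 vertices {1, 2, 3} are pairwise adjacent, and any tree decomposition puts a clique entirely inside one bag — forcing width ≥ 2. Hence tw(G) = 2 exactly.

Treewidth 2.
Bags: B1 = {2, 5, 6}  B2 = {1, 2, 5}  B3 = {1, 2, 3}  B4 = {2, 3, 4}
Tree: B1–B2, B2–B3, B3–B4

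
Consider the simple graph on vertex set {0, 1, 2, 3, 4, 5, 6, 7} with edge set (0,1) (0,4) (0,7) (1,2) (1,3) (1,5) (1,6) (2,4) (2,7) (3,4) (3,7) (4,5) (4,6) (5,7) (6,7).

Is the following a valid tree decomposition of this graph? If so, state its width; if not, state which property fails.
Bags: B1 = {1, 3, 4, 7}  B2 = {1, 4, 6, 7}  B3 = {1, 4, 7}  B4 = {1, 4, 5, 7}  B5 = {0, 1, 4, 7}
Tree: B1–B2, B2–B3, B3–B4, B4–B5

No — vertex 2 appears in no bag.

A tree decomposition must satisfy three properties: every vertex lies in some bag; for every edge, both endpoints lie together in some bag; and for every vertex, the bags containing it form a connected subtree. Here vertex 2 appears in no bag, so the decomposition is invalid.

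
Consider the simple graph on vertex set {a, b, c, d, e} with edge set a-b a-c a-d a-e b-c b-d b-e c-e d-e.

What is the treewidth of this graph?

3

A width-3 tree decomposition is:
Bags: B1 = {a, b, d, e}  B2 = {a, b, c, e}
Tree: B1–B2
The largest bag has 4 vertices, giving width 3; this decomposition certifies tw(G) ≤ 3. For the lower bound, the 4 vertices {a, b, d, e} are pairwise adjacent, and any tree decomposition puts a clique entirely inside one bag — forcing width ≥ 3. Therefore the treewidth is 3.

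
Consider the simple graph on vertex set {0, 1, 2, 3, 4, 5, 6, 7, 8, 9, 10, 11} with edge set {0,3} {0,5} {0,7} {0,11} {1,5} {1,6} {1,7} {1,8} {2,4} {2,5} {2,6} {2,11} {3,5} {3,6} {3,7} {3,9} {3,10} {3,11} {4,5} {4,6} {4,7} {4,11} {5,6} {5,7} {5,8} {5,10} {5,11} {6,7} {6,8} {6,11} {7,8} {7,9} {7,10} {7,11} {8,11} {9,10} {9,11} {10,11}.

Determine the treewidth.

4

A width-4 tree decomposition is:
Bags: B1 = {3, 5, 6, 7, 11}  B2 = {4, 5, 6, 7, 11}  B3 = {5, 6, 7, 8, 11}  B4 = {3, 5, 7, 10, 11}  B5 = {3, 7, 9, 10, 11}  B6 = {0, 3, 5, 7, 11}  B7 = {2, 4, 5, 6, 11}  B8 = {1, 5, 6, 7, 8}
Tree: B1–B2, B1–B3, B1–B4, B4–B5, B1–B6, B2–B7, B3–B8
The largest bag has 5 vertices, giving width 4; this decomposition certifies tw(G) ≤ 4. Conversely, {3, 7, 9, 10, 11} is a clique of size 5, and the vertices of any clique must share a bag in every tree decomposition; so some bag has ≥ 5 vertices and tw(G) ≥ 4. Therefore the treewidth is 4.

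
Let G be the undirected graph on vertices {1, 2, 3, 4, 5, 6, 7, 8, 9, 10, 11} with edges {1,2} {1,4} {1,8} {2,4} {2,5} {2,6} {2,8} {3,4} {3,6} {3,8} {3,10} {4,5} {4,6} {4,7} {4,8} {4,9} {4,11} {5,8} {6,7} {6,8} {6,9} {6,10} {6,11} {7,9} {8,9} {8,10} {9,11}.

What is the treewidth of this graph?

A width-3 tree decomposition is:
Bags: B1 = {2, 4, 6, 8}  B2 = {4, 6, 8, 9}  B3 = {1, 2, 4, 8}  B4 = {4, 6, 7, 9}  B5 = {3, 4, 6, 8}  B6 = {2, 4, 5, 8}  B7 = {3, 6, 8, 10}  B8 = {4, 6, 9, 11}
Tree: B1–B2, B1–B3, B2–B4, B1–B5, B3–B6, B5–B7, B2–B8
The largest bag has 4 vertices, giving width 3; this decomposition certifies tw(G) ≤ 3. Conversely, {3, 6, 8, 10} is a clique of size 4, and the vertices of any clique must share a bag in every tree decomposition; so some bag has ≥ 4 vertices and tw(G) ≥ 3. The upper and lower bounds meet at 3, so that is the treewidth.

3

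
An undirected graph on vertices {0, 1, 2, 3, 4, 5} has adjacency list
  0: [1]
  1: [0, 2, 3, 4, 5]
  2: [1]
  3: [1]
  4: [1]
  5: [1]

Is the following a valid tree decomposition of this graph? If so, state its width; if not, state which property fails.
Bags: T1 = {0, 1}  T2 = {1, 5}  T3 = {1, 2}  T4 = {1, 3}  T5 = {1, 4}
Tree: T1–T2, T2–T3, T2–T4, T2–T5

Vertex coverage: the bags together contain {0, 1, 2, 3, 4, 5}, the full vertex set. Edge coverage: each edge of G has both endpoints in at least one bag. Running intersection: for every vertex, the bags containing it form a connected subtree. All three properties hold, so this is a valid tree decomposition of width max|bag| − 1 = 1, and hence tw(G) ≤ 1.

Yes; width 1.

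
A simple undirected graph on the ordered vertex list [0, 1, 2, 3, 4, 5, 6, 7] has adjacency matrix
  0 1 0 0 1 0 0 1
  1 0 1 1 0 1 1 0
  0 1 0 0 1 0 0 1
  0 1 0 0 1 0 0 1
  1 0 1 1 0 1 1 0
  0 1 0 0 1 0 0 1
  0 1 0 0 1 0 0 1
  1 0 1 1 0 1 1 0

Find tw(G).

3

A width-3 tree decomposition is:
Bags: B1 = {1, 3, 4, 7}  B2 = {1, 4, 5, 7}  B3 = {1, 2, 4, 7}  B4 = {1, 4, 6, 7}  B5 = {0, 1, 4, 7}
Tree: B1–B2, B2–B3, B3–B4, B4–B5
The largest bag has 4 vertices, giving width 3; this decomposition certifies tw(G) ≤ 3. For the lower bound: the 4 vertex sets {3,4}, {1,5}, {7}, {2} are disjoint, each induces a connected subgraph, and every pair is joined by at least one edge of G. Contracting each set to a single vertex therefore yields K_{4} as a minor, and since treewidth is minor-monotone, tw(G) ≥ tw(K_{4}) = 3. Combining the bounds, tw(G) = 3.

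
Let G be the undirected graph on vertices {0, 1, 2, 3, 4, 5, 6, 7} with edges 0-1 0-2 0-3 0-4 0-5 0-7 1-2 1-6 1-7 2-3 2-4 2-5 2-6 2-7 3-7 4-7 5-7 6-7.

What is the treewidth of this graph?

3

A width-3 tree decomposition is:
Bags: B1 = {0, 2, 3, 7}  B2 = {0, 1, 2, 7}  B3 = {0, 2, 5, 7}  B4 = {1, 2, 6, 7}  B5 = {0, 2, 4, 7}
Tree: B1–B2, B1–B3, B2–B4, B2–B5
Each bag holds 4 vertices, so the decomposition has width 3, which upper-bounds the treewidth. On the other hand G contains the 4-clique {0, 1, 2, 7}. A clique must lie in a single bag of any decomposition, so no decomposition can have width below 3. The upper and lower bounds meet at 3, so that is the treewidth.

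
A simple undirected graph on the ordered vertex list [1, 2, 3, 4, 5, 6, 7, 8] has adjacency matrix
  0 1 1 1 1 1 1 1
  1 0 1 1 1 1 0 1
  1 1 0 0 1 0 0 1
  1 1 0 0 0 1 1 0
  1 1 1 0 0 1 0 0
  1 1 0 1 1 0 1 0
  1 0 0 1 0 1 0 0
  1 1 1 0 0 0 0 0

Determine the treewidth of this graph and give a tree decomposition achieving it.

The largest bag has 4 vertices, giving width 3; this decomposition certifies tw(G) ≤ 3. For the lower bound, the 4 vertices {1, 2, 3, 8} are pairwise adjacent, and any tree decomposition puts a clique entirely inside one bag — forcing width ≥ 3. The upper and lower bounds meet at 3, so that is the treewidth.

Treewidth 3.
One such decomposition:
Bags: B1 = {1, 2, 4, 6}  B2 = {1, 2, 5, 6}  B3 = {1, 2, 3, 5}  B4 = {1, 2, 3, 8}  B5 = {1, 4, 6, 7}
Tree: B1–B2, B2–B3, B3–B4, B1–B5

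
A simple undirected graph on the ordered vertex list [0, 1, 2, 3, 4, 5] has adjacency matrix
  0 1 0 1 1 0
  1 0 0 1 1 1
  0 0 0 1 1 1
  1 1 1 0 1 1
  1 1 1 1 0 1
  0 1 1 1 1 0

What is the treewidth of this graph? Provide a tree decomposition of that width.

Treewidth 3.
One such decomposition:
Bags: B1 = {0, 1, 3, 4}  B2 = {1, 3, 4, 5}  B3 = {2, 3, 4, 5}
Tree: B1–B2, B2–B3

The largest bag has 4 vertices, giving width 3; this decomposition certifies tw(G) ≤ 3. Conversely, {0, 1, 3, 4} is a clique of size 4, and the vertices of any clique must share a bag in every tree decomposition; so some bag has ≥ 4 vertices and tw(G) ≥ 3. Therefore the treewidth is 3.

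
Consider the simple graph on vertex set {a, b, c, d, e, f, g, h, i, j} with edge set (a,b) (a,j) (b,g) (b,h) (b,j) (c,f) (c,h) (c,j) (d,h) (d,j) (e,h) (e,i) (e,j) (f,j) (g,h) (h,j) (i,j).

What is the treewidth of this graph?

2

A width-2 tree decomposition is:
Bags: B1 = {e, h, j}  B2 = {e, i, j}  B3 = {b, h, j}  B4 = {c, h, j}  B5 = {d, h, j}  B6 = {a, b, j}  B7 = {c, f, j}  B8 = {b, g, h}
Tree: B1–B2, B1–B3, B3–B4, B1–B5, B3–B6, B4–B7, B3–B8
Each bag holds 3 vertices, so the decomposition has width 2, which upper-bounds the treewidth. On the other hand G contains the 3-clique {b, g, h}. A clique must lie in a single bag of any decomposition, so no decomposition can have width below 2. Hence tw(G) = 2 exactly.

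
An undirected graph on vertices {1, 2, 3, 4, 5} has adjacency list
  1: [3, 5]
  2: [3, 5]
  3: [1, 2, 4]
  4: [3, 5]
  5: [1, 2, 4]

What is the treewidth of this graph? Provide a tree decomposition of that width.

Treewidth 2.
Bags: B1 = {1, 3, 5}  B2 = {3, 4, 5}  B3 = {2, 3, 5}
Tree: B1–B2, B2–B3

Each bag holds 3 vertices, so the decomposition has width 2, which upper-bounds the treewidth. For the lower bound, G contains the cycle 1–3–4–5–1, so G is not a forest; only forests have treewidth ≤ 1, hence tw(G) ≥ 2. Combining the bounds, tw(G) = 2.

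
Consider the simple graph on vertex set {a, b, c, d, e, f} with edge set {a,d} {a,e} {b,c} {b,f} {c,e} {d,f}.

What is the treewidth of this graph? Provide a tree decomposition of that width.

Treewidth 2.
One such decomposition:
Bags: B1 = {a, d, f}  B2 = {a, e, f}  B3 = {c, e, f}  B4 = {b, c, f}
Tree: B1–B2, B2–B3, B3–B4

The largest bag has 3 vertices, giving width 2; this decomposition certifies tw(G) ≤ 2. Since f–d–a–e–c–b–f is a cycle in G, G is not acyclic. Forests are exactly the graphs of treewidth ≤ 1, so tw(G) ≥ 2. The upper and lower bounds meet at 2, so that is the treewidth.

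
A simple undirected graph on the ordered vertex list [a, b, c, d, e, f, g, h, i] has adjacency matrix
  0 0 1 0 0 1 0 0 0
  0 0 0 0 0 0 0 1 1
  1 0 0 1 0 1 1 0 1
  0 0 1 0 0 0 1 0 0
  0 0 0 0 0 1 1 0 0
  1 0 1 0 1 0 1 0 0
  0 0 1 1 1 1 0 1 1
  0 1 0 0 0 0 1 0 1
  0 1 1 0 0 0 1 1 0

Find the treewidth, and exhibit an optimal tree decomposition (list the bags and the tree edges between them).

Treewidth 2.
One such decomposition:
Bags: B1 = {g, h, i}  B2 = {c, g, i}  B3 = {c, f, g}  B4 = {c, d, g}  B5 = {b, h, i}  B6 = {e, f, g}  B7 = {a, c, f}
Tree: B1–B2, B2–B3, B2–B4, B1–B5, B3–B6, B3–B7

Each bag holds 3 vertices, so the decomposition has width 2, which upper-bounds the treewidth. Conversely, {e, f, g} is a clique of size 3, and the vertices of any clique must share a bag in every tree decomposition; so some bag has ≥ 3 vertices and tw(G) ≥ 2. Combining the bounds, tw(G) = 2.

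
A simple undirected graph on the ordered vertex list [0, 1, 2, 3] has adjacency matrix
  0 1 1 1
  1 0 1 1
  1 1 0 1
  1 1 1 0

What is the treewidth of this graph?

3

A width-3 tree decomposition is:
Bags: B1 = {0, 1, 2, 3}
Tree: (single bag)
A single bag containing all 4 vertices is trivially a valid decomposition of width 3. On the other hand G contains the 4-clique {0, 1, 2, 3}. A clique must lie in a single bag of any decomposition, so no decomposition can have width below 3. Hence tw(G) = 3 exactly.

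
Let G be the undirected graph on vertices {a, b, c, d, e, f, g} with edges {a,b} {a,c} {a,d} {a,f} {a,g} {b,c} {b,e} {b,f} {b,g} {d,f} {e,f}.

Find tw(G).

A width-2 tree decomposition is:
Bags: B1 = {a, b, f}  B2 = {a, d, f}  B3 = {a, b, c}  B4 = {b, e, f}  B5 = {a, b, g}
Tree: B1–B2, B1–B3, B1–B4, B3–B5
The largest bag has 3 vertices, giving width 2; this decomposition certifies tw(G) ≤ 2. For the lower bound, the 3 vertices {b, e, f} are pairwise adjacent, and any tree decomposition puts a clique entirely inside one bag — forcing width ≥ 2. Therefore the treewidth is 2.

2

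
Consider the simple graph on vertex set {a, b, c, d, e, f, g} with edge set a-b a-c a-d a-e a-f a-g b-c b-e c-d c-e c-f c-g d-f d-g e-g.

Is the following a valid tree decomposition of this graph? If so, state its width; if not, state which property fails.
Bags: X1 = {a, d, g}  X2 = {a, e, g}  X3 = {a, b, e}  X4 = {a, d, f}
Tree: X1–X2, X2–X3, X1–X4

A tree decomposition must satisfy three properties: every vertex lies in some bag; for every edge, both endpoints lie together in some bag; and for every vertex, the bags containing it form a connected subtree. Here vertex c appears in no bag, so the decomposition is invalid.

No — vertex c appears in no bag.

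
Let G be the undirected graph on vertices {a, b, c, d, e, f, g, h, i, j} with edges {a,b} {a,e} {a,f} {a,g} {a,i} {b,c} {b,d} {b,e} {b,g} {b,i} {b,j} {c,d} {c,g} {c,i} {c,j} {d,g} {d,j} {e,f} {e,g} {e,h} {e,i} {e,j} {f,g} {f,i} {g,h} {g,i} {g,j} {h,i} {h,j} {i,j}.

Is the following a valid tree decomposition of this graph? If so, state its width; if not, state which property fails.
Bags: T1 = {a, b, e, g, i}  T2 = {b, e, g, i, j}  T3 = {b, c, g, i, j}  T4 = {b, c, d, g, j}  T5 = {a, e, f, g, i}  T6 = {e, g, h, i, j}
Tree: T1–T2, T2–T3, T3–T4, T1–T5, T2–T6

Yes; width 4.

Every vertex of G appears in some bag (union = {a, b, c, d, e, f, g, h, i, j}); every edge is covered by a bag; and for each vertex v the set of bags containing v is connected in the bag tree. The decomposition is therefore valid. The largest bag has 5 vertices, so the width is 4.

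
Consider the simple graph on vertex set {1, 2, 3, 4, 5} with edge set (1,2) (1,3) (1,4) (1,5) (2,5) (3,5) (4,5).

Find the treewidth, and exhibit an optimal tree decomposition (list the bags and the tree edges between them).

Treewidth 2.
Bags: B1 = {1, 4, 5}  B2 = {1, 2, 5}  B3 = {1, 3, 5}
Tree: B1–B2, B2–B3

Every bag has size at most 3, so the width is 3 − 1 = 2 and tw(G) ≤ 2. Conversely, {1, 2, 5} is a clique of size 3, and the vertices of any clique must share a bag in every tree decomposition; so some bag has ≥ 3 vertices and tw(G) ≥ 2. The upper and lower bounds meet at 2, so that is the treewidth.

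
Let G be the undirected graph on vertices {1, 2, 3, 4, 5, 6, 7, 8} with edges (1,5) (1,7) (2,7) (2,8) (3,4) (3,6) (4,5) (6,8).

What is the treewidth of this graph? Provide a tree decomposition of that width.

Each bag holds 3 vertices, so the decomposition has width 2, which upper-bounds the treewidth. The edges 4–5–1–7–2–8–6–3–4 form a cycle, so G is not a tree and its treewidth is at least 2. Combining the bounds, tw(G) = 2.

Treewidth 2.
One such decomposition:
Bags: B1 = {1, 4, 5}  B2 = {1, 4, 7}  B3 = {2, 4, 7}  B4 = {2, 4, 8}  B5 = {4, 6, 8}  B6 = {3, 4, 6}
Tree: B1–B2, B2–B3, B3–B4, B4–B5, B5–B6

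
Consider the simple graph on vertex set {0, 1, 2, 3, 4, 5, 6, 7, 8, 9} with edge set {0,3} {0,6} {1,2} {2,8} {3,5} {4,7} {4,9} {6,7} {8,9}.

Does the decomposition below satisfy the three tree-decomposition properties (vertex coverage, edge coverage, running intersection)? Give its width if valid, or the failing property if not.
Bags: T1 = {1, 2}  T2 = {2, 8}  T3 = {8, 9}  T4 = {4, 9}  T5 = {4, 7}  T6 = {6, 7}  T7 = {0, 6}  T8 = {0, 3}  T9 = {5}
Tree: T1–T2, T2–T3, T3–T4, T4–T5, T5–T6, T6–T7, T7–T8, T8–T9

A tree decomposition must satisfy three properties: every vertex lies in some bag; for every edge, both endpoints lie together in some bag; and for every vertex, the bags containing it form a connected subtree. Here edge (3,5) lies in no bag, so the decomposition is invalid.

No — edge (3,5) lies in no bag.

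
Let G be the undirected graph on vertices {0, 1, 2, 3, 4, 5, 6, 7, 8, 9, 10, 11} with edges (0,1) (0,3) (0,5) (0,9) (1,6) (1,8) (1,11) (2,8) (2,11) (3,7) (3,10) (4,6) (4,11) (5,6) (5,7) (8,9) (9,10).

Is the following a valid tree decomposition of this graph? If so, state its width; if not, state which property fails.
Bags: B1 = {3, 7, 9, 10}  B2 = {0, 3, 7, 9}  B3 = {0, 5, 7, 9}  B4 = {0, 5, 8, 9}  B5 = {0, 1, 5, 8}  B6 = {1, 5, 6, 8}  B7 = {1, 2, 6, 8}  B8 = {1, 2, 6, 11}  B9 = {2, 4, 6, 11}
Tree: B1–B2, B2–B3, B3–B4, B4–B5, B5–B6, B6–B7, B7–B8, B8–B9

Yes; width 3.

Vertex coverage: the bags together contain {0, 1, 2, 3, 4, 5, 6, 7, 8, 9, 10, 11}, the full vertex set. Edge coverage: each edge of G has both endpoints in at least one bag. Running intersection: for every vertex, the bags containing it form a connected subtree. All three properties hold, so this is a valid tree decomposition of width max|bag| − 1 = 3, and hence tw(G) ≤ 3.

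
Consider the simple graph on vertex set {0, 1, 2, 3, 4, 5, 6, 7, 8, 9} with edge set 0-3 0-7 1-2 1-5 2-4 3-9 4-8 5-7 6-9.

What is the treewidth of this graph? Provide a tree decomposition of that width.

Treewidth 1.
Bags: B1 = {4, 8}  B2 = {2, 4}  B3 = {1, 2}  B4 = {1, 5}  B5 = {5, 7}  B6 = {0, 7}  B7 = {0, 3}  B8 = {3, 9}  B9 = {6, 9}
Tree: B1–B2, B2–B3, B3–B4, B4–B5, B5–B6, B6–B7, B7–B8, B8–B9

The largest bag has 2 vertices, giving width 1; this decomposition certifies tw(G) ≤ 1. G has an edge, so its treewidth is at least 1. Therefore the treewidth is 1.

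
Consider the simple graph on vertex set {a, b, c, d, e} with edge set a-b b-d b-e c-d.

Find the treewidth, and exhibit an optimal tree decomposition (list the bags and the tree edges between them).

Treewidth 1.
One optimal decomposition is:
Bags: B1 = {b, d}  B2 = {b, e}  B3 = {c, d}  B4 = {a, b}
Tree: B1–B2, B1–B3, B2–B4

Every bag has size at most 2, so the width is 2 − 1 = 1 and tw(G) ≤ 1. Any graph with an edge has treewidth ≥ 1, and G has the edge b–d. Therefore the treewidth is 1.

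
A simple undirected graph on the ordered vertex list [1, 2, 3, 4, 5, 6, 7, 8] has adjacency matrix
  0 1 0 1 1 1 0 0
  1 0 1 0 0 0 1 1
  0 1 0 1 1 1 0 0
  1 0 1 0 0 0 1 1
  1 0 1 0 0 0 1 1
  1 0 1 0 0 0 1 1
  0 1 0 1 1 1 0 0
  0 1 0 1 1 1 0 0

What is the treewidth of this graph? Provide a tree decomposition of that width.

The largest bag has 5 vertices, giving width 4; this decomposition certifies tw(G) ≤ 4. For the lower bound: the 5 vertex sets {5,7}, {4,8}, {1,2}, {3}, {6} are disjoint, each induces a connected subgraph, and every pair is joined by at least one edge of G. Contracting each set to a single vertex therefore yields K_{5} as a minor, and since treewidth is minor-monotone, tw(G) ≥ tw(K_{5}) = 4. The upper and lower bounds meet at 4, so that is the treewidth.

Treewidth 4.
Bags: B1 = {1, 3, 5, 7, 8}  B2 = {1, 3, 4, 7, 8}  B3 = {1, 2, 3, 7, 8}  B4 = {1, 3, 6, 7, 8}
Tree: B1–B2, B2–B3, B3–B4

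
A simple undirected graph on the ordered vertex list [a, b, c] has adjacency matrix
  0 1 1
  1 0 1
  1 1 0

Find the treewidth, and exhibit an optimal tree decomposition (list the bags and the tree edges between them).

Treewidth 2.
Bags: B1 = {a, b, c}
Tree: (single bag)

A single bag containing all 3 vertices is trivially a valid decomposition of width 2. For the lower bound, the 3 vertices {a, b, c} are pairwise adjacent, and any tree decomposition puts a clique entirely inside one bag — forcing width ≥ 2. Therefore the treewidth is 2.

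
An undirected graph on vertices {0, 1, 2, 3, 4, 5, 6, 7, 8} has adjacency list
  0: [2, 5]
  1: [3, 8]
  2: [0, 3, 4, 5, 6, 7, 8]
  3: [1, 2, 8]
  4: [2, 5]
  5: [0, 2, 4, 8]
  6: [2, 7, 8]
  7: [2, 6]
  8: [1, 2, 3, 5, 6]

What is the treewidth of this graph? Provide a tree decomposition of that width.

Each bag holds 3 vertices, so the decomposition has width 2, which upper-bounds the treewidth. On the other hand G contains the 3-clique {1, 3, 8}. A clique must lie in a single bag of any decomposition, so no decomposition can have width below 2. The upper and lower bounds meet at 2, so that is the treewidth.

Treewidth 2.
Bags: B1 = {2, 3, 8}  B2 = {1, 3, 8}  B3 = {2, 5, 8}  B4 = {0, 2, 5}  B5 = {2, 6, 8}  B6 = {2, 4, 5}  B7 = {2, 6, 7}
Tree: B1–B2, B1–B3, B3–B4, B1–B5, B4–B6, B5–B7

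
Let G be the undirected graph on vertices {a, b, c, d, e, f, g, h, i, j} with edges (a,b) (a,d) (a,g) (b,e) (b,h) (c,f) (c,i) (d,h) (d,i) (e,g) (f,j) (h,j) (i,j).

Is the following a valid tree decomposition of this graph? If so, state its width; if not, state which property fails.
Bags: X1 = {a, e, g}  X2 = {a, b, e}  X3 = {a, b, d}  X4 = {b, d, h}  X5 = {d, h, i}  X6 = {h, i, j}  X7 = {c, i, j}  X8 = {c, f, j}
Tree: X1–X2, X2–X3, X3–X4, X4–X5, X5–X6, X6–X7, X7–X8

Yes; width 2.

Checking the three conditions: (i) the bags cover all of {a, b, c, d, e, f, g, h, i, j}; (ii) for each edge, some bag contains both endpoints; (iii) the bags containing any fixed vertex form a subtree. All hold, so the decomposition is valid with width 3 − 1 = 2.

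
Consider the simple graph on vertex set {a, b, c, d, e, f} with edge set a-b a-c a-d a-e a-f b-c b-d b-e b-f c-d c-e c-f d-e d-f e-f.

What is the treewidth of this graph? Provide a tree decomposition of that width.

With just one bag of size 6, the width is 6 − 1 = 5, so tw(G) ≤ 5. On the other hand G contains the 6-clique {a, b, c, d, e, f}. A clique must lie in a single bag of any decomposition, so no decomposition can have width below 5. Therefore the treewidth is 5.

Treewidth 5.
One such decomposition:
Bags: B1 = {a, b, c, d, e, f}
Tree: (single bag)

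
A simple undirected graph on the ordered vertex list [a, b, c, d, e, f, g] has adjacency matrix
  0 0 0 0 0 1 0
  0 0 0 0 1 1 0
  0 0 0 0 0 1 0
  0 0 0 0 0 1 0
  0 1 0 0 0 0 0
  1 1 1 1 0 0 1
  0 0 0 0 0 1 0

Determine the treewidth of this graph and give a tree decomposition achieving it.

Treewidth 1.
One optimal decomposition is:
Bags: B1 = {f, g}  B2 = {c, f}  B3 = {d, f}  B4 = {b, f}  B5 = {b, e}  B6 = {a, f}
Tree: B1–B2, B1–B3, B3–B4, B4–B5, B3–B6

Each bag holds 2 vertices, so the decomposition has width 1, which upper-bounds the treewidth. Any graph with an edge has treewidth ≥ 1, and G has the edge f–g. Combining the bounds, tw(G) = 1.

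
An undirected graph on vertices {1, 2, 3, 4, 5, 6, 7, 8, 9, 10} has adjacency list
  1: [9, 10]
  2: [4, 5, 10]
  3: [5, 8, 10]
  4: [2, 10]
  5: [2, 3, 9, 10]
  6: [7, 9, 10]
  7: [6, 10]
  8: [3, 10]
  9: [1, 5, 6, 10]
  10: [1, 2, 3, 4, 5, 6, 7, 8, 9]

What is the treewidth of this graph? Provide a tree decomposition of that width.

Each bag holds 3 vertices, so the decomposition has width 2, which upper-bounds the treewidth. For the lower bound, the 3 vertices {1, 9, 10} are pairwise adjacent, and any tree decomposition puts a clique entirely inside one bag — forcing width ≥ 2. Hence tw(G) = 2 exactly.

Treewidth 2.
One optimal decomposition is:
Bags: B1 = {6, 9, 10}  B2 = {5, 9, 10}  B3 = {6, 7, 10}  B4 = {3, 5, 10}  B5 = {2, 5, 10}  B6 = {1, 9, 10}  B7 = {3, 8, 10}  B8 = {2, 4, 10}
Tree: B1–B2, B1–B3, B2–B4, B2–B5, B2–B6, B4–B7, B5–B8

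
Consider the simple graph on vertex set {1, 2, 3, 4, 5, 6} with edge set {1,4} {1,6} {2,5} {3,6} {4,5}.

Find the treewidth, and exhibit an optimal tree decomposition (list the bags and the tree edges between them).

Treewidth 1.
Bags: B1 = {3, 6}  B2 = {1, 6}  B3 = {1, 4}  B4 = {4, 5}  B5 = {2, 5}
Tree: B1–B2, B2–B3, B3–B4, B4–B5

Each bag holds 2 vertices, so the decomposition has width 1, which upper-bounds the treewidth. Any graph with an edge has treewidth ≥ 1, and G has the edge 3–6. Combining the bounds, tw(G) = 1.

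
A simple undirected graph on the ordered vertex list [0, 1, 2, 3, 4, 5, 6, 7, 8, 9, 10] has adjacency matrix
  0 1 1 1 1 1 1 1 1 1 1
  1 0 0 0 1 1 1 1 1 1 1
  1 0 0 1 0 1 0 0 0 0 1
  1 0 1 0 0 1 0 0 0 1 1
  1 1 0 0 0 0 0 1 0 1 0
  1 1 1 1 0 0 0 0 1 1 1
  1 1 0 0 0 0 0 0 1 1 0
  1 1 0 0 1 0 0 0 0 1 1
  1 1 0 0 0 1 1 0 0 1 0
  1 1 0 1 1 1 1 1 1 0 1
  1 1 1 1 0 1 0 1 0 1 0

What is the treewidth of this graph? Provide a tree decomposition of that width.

Each bag holds 5 vertices, so the decomposition has width 4, which upper-bounds the treewidth. On the other hand G contains the 5-clique {0, 1, 4, 7, 9}. A clique must lie in a single bag of any decomposition, so no decomposition can have width below 4. Hence tw(G) = 4 exactly.

Treewidth 4.
One optimal decomposition is:
Bags: B1 = {0, 1, 5, 9, 10}  B2 = {0, 3, 5, 9, 10}  B3 = {0, 1, 7, 9, 10}  B4 = {0, 1, 5, 8, 9}  B5 = {0, 1, 6, 8, 9}  B6 = {0, 2, 3, 5, 10}  B7 = {0, 1, 4, 7, 9}
Tree: B1–B2, B1–B3, B1–B4, B4–B5, B2–B6, B3–B7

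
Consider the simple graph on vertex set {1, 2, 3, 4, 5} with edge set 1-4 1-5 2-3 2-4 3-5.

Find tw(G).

2

A width-2 tree decomposition is:
Bags: B1 = {2, 3, 5}  B2 = {1, 2, 5}  B3 = {1, 2, 4}
Tree: B1–B2, B2–B3
Each bag holds 3 vertices, so the decomposition has width 2, which upper-bounds the treewidth. For the lower bound, G contains the cycle 2–3–5–1–4–2, so G is not a forest; only forests have treewidth ≤ 1, hence tw(G) ≥ 2. Hence tw(G) = 2 exactly.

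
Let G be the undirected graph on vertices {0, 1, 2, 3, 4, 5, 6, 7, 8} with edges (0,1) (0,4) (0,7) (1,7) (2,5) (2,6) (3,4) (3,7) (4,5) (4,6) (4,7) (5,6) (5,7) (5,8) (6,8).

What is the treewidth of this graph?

2

A width-2 tree decomposition is:
Bags: B1 = {4, 5, 7}  B2 = {4, 5, 6}  B3 = {5, 6, 8}  B4 = {0, 4, 7}  B5 = {3, 4, 7}  B6 = {2, 5, 6}  B7 = {0, 1, 7}
Tree: B1–B2, B2–B3, B1–B4, B1–B5, B2–B6, B4–B7
Each bag holds 3 vertices, so the decomposition has width 2, which upper-bounds the treewidth. On the other hand G contains the 3-clique {5, 6, 8}. A clique must lie in a single bag of any decomposition, so no decomposition can have width below 2. Hence tw(G) = 2 exactly.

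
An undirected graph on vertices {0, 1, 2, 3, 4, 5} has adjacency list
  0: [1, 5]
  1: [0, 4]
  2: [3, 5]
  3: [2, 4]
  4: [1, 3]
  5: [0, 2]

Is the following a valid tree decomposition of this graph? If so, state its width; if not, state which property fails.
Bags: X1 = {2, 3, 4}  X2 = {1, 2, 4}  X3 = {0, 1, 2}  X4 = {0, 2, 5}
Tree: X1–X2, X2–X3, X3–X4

Yes; width 2.

Checking the three conditions: (i) the bags cover all of {0, 1, 2, 3, 4, 5}; (ii) for each edge, some bag contains both endpoints; (iii) the bags containing any fixed vertex form a subtree. All hold, so the decomposition is valid with width 3 − 1 = 2.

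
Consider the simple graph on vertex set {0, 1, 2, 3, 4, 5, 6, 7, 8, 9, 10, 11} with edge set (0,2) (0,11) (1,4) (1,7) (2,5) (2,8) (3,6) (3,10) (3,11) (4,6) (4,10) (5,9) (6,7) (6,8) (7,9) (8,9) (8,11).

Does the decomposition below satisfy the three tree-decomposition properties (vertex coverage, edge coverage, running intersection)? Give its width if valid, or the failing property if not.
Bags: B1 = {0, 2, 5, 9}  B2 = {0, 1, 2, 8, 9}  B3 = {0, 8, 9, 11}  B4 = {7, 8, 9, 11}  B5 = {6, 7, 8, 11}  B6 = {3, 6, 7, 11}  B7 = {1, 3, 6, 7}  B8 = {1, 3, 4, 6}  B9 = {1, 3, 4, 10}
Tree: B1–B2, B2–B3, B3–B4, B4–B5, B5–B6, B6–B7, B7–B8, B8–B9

No — bags containing vertex 1 are not connected in the tree.

A tree decomposition must satisfy three properties: every vertex lies in some bag; for every edge, both endpoints lie together in some bag; and for every vertex, the bags containing it form a connected subtree. Here bags containing vertex 1 are not connected in the tree, so the decomposition is invalid.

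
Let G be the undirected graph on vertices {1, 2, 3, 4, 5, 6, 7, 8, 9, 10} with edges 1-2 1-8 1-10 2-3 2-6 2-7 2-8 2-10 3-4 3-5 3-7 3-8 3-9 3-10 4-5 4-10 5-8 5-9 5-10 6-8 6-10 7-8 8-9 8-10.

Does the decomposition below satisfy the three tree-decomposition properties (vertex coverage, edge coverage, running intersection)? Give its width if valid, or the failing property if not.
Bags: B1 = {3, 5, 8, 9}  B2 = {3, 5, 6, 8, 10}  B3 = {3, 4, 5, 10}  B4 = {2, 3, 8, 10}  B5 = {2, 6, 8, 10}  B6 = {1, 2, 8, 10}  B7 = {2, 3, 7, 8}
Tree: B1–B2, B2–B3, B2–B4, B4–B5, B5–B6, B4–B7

A tree decomposition must satisfy three properties: every vertex lies in some bag; for every edge, both endpoints lie together in some bag; and for every vertex, the bags containing it form a connected subtree. Here bags containing vertex 6 are not connected in the tree, so the decomposition is invalid.

No — bags containing vertex 6 are not connected in the tree.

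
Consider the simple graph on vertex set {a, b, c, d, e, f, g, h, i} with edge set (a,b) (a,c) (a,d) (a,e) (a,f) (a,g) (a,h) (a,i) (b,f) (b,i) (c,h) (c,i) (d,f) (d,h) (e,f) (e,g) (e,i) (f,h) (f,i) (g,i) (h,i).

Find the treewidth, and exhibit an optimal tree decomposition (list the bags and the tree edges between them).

Treewidth 3.
One optimal decomposition is:
Bags: B1 = {a, c, h, i}  B2 = {a, f, h, i}  B3 = {a, e, f, i}  B4 = {a, e, g, i}  B5 = {a, b, f, i}  B6 = {a, d, f, h}
Tree: B1–B2, B2–B3, B3–B4, B2–B5, B2–B6

The largest bag has 4 vertices, giving width 3; this decomposition certifies tw(G) ≤ 3. Conversely, {a, d, f, h} is a clique of size 4, and the vertices of any clique must share a bag in every tree decomposition; so some bag has ≥ 4 vertices and tw(G) ≥ 3. Combining the bounds, tw(G) = 3.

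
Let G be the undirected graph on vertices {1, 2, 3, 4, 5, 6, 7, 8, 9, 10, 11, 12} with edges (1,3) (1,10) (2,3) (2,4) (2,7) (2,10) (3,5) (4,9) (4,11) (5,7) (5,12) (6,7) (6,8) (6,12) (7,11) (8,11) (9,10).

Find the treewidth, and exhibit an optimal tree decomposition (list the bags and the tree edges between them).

The largest bag has 4 vertices, giving width 3; this decomposition certifies tw(G) ≤ 3. For the lower bound: the 4 vertex sets {6,8,12}, {5}, {7}, {2,3,4,11} are disjoint, each induces a connected subgraph, and every pair is joined by at least one edge of G. Contracting each set to a single vertex therefore yields K_{4} as a minor, and since treewidth is minor-monotone, tw(G) ≥ tw(K_{4}) = 3. Combining the bounds, tw(G) = 3.

Treewidth 3.
One such decomposition:
Bags: B1 = {5, 6, 8, 12}  B2 = {5, 6, 7, 8}  B3 = {5, 7, 8, 11}  B4 = {3, 5, 7, 11}  B5 = {2, 3, 7, 11}  B6 = {2, 3, 4, 11}  B7 = {1, 2, 3, 4}  B8 = {1, 2, 4, 10}  B9 = {1, 4, 9, 10}
Tree: B1–B2, B2–B3, B3–B4, B4–B5, B5–B6, B6–B7, B7–B8, B8–B9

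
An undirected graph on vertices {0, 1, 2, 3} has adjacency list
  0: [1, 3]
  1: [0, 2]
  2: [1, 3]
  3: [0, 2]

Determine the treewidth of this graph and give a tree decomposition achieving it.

Treewidth 2.
One such decomposition:
Bags: B1 = {0, 2, 3}  B2 = {0, 1, 2}
Tree: B1–B2

Each bag holds 3 vertices, so the decomposition has width 2, which upper-bounds the treewidth. For the lower bound, G contains the cycle 0–3–2–1–0, so G is not a forest; only forests have treewidth ≤ 1, hence tw(G) ≥ 2. Therefore the treewidth is 2.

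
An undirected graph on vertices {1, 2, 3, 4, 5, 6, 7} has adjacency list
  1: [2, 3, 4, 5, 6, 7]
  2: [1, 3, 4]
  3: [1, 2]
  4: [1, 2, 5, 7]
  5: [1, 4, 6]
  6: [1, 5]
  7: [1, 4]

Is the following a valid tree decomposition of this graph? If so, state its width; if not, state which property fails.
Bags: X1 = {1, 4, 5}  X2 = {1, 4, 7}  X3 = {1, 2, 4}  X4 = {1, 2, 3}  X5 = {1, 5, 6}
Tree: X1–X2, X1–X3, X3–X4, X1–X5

Vertex coverage: the bags together contain {1, 2, 3, 4, 5, 6, 7}, the full vertex set. Edge coverage: each edge of G has both endpoints in at least one bag. Running intersection: for every vertex, the bags containing it form a connected subtree. All three properties hold, so this is a valid tree decomposition of width max|bag| − 1 = 2, and hence tw(G) ≤ 2.

Yes; width 2.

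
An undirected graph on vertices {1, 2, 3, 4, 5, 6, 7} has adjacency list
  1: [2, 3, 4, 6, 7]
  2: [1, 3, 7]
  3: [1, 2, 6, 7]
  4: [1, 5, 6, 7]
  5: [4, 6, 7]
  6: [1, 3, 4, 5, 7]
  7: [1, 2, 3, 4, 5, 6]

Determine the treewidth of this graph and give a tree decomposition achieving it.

The largest bag has 4 vertices, giving width 3; this decomposition certifies tw(G) ≤ 3. On the other hand G contains the 4-clique {1, 2, 3, 7}. A clique must lie in a single bag of any decomposition, so no decomposition can have width below 3. Therefore the treewidth is 3.

Treewidth 3.
One such decomposition:
Bags: B1 = {1, 4, 6, 7}  B2 = {4, 5, 6, 7}  B3 = {1, 3, 6, 7}  B4 = {1, 2, 3, 7}
Tree: B1–B2, B1–B3, B3–B4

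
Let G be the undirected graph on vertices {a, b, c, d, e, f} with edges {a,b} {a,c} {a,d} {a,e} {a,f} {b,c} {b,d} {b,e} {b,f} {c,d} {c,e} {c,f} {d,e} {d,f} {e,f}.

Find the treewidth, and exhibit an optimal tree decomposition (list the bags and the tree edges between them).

With just one bag of size 6, the width is 6 − 1 = 5, so tw(G) ≤ 5. Conversely, {a, b, c, d, e, f} is a clique of size 6, and the vertices of any clique must share a bag in every tree decomposition; so some bag has ≥ 6 vertices and tw(G) ≥ 5. Therefore the treewidth is 5.

Treewidth 5.
One such decomposition:
Bags: B1 = {a, b, c, d, e, f}
Tree: (single bag)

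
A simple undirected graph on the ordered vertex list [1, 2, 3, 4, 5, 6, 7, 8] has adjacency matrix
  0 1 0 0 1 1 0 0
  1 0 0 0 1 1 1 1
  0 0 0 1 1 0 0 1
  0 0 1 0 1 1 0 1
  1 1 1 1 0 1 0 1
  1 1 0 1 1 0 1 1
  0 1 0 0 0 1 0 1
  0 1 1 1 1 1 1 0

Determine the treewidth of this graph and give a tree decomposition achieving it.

The largest bag has 4 vertices, giving width 3; this decomposition certifies tw(G) ≤ 3. On the other hand G contains the 4-clique {3, 4, 5, 8}. A clique must lie in a single bag of any decomposition, so no decomposition can have width below 3. Combining the bounds, tw(G) = 3.

Treewidth 3.
One optimal decomposition is:
Bags: B1 = {2, 5, 6, 8}  B2 = {4, 5, 6, 8}  B3 = {1, 2, 5, 6}  B4 = {3, 4, 5, 8}  B5 = {2, 6, 7, 8}
Tree: B1–B2, B1–B3, B2–B4, B1–B5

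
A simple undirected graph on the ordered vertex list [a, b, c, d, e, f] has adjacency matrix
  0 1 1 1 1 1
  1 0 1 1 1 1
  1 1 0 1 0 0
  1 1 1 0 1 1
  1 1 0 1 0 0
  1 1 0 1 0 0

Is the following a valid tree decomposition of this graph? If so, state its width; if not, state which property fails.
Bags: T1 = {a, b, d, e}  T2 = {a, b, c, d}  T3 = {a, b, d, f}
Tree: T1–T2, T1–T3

Yes; width 3.

Checking the three conditions: (i) the bags cover all of {a, b, c, d, e, f}; (ii) for each edge, some bag contains both endpoints; (iii) the bags containing any fixed vertex form a subtree. All hold, so the decomposition is valid with width 4 − 1 = 3.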